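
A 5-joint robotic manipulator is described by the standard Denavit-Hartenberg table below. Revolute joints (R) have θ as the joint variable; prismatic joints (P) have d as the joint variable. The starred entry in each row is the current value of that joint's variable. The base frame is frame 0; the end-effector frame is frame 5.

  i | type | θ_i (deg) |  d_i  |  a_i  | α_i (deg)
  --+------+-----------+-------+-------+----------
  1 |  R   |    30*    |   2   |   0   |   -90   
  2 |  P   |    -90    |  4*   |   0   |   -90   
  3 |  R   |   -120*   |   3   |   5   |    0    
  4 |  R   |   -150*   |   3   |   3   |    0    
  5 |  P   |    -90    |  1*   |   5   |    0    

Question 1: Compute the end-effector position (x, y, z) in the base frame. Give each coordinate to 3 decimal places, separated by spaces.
after link 1: o_1 = (0.0000, 0.0000, 2.0000)
after link 2: o_2 = (-2.0000, 3.4641, 2.0000)
after link 3: o_3 = (-1.5670, 8.7141, -0.5000)
after link 4: o_4 = (2.5311, 7.6160, -0.5000)
after link 5: o_5 = (3.3971, 8.1160, 4.5000)

3.397 8.116 4.500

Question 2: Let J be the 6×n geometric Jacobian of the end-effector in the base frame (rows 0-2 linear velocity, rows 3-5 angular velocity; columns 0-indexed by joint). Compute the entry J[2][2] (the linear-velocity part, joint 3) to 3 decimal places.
1.330

axis z_2 = (0.8660,0.5000,-0.0000); lever o_n−o_2 = (5.3971,4.6519,2.5000)
cross product → J_v[:, 2] = (1.2500,-2.1651,1.3301)
J_ω[:, 2] = z_2
entry J[2][2] = 1.3301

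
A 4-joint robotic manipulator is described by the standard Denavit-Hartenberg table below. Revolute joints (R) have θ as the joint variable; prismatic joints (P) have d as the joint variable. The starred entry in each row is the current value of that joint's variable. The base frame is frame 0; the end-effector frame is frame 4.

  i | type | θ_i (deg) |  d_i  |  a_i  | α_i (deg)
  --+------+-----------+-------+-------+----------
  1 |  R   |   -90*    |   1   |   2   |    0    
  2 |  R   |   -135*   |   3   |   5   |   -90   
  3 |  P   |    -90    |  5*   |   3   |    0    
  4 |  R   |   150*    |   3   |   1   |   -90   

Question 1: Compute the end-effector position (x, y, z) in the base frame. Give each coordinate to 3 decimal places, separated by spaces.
-9.546 -3.768 6.134

after link 1: o_1 = (0.0000, -2.0000, 1.0000)
after link 2: o_2 = (-3.5355, 1.5355, 4.0000)
after link 3: o_3 = (-7.0711, -2.0000, 7.0000)
after link 4: o_4 = (-9.5459, -3.7678, 6.1340)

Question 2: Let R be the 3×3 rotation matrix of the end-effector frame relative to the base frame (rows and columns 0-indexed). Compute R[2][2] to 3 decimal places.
-0.500

End-effector z-axis (col 2 of R) = (0.6124,-0.6124,-0.5000)
R[2][2] = -0.5000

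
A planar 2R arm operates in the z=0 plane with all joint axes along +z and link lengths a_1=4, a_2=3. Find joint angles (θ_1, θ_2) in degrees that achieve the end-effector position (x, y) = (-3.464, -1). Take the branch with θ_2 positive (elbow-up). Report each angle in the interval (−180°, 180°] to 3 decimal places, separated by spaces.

cos θ_2 = (12.9993−4²−3²)/(2·4·3) = -0.5000; θ_2 = 120.0019° (elbow-up)
β = atan2(-1.0000,-3.4640) = -163.8974°; ψ = atan2(2.5980,2.4999) = 46.1026°
θ_1 = β − ψ = -210.0000°

150.000 120.002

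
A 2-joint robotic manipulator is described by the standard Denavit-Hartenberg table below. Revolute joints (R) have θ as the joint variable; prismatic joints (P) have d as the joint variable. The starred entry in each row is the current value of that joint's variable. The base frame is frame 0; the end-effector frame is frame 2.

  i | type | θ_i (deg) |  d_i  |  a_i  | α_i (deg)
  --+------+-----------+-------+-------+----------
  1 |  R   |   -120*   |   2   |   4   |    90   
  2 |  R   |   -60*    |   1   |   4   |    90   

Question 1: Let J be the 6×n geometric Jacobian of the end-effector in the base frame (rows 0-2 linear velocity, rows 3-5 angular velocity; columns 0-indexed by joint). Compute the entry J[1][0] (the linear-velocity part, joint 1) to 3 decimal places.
axis z_0 = ẑ; lever o_n−o_0 = (-3.8660,-4.6962,-1.4641)
cross product → J_v[:, 0] = (4.6962,-3.8660,0.0000)
J_ω[:, 0] = z_0
entry J[1][0] = -3.8660

-3.866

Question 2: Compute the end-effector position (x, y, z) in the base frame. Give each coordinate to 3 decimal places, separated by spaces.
-3.866 -4.696 -1.464

after link 1: o_1 = (-2.0000, -3.4641, 2.0000)
after link 2: o_2 = (-3.8660, -4.6962, -1.4641)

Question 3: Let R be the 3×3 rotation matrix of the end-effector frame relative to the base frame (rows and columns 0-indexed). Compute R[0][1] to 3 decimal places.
End-effector y-axis (col 1 of R) = (-0.8660,0.5000,0.0000)
R[0][1] = -0.8660

-0.866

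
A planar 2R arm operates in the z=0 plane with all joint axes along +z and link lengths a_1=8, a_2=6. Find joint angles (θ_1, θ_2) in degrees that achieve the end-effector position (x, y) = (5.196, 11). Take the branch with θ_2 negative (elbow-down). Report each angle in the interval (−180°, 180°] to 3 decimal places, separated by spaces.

90.001 -60.001

cos θ_2 = (147.9984−8²−6²)/(2·8·6) = 0.5000; θ_2 = -60.0011° (elbow-down)
β = atan2(11.0000,5.1960) = 64.7157°; ψ = atan2(-5.1962,10.9999) = -25.2854°
θ_1 = β − ψ = 90.0011°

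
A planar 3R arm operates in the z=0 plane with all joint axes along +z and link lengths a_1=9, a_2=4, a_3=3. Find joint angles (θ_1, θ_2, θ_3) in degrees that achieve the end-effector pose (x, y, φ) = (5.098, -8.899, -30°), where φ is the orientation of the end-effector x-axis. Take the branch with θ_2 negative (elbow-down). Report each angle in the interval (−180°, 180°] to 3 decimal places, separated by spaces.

wrist centre = target − a_3·(cos φ, sin φ) = (2.4999, -7.3990)
cos θ_2 = (60.9948−9²−4²)/(2·9·4) = -0.5001; θ_2 = -120.0048° (elbow-down)
β = atan2(-7.3990,2.4999) = -71.3313°; ψ = atan2(-3.4639,6.9997) = -26.3293°
θ_1 = β − ψ = -45.0019°
θ_3 = φ − θ_1 − θ_2 = 135.0067° (wrapped to (-180°,180°])

-45.002 -120.005 135.007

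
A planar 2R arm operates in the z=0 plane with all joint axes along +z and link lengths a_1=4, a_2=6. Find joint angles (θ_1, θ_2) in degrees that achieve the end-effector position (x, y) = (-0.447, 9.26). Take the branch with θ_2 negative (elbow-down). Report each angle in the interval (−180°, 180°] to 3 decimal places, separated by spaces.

119.993 -44.989

cos θ_2 = (85.9474−4²−6²)/(2·4·6) = 0.7072; θ_2 = -44.9894° (elbow-down)
β = atan2(9.2600,-0.4470) = 92.7636°; ψ = atan2(-4.2419,8.2434) = -27.2292°
θ_1 = β − ψ = 119.9928°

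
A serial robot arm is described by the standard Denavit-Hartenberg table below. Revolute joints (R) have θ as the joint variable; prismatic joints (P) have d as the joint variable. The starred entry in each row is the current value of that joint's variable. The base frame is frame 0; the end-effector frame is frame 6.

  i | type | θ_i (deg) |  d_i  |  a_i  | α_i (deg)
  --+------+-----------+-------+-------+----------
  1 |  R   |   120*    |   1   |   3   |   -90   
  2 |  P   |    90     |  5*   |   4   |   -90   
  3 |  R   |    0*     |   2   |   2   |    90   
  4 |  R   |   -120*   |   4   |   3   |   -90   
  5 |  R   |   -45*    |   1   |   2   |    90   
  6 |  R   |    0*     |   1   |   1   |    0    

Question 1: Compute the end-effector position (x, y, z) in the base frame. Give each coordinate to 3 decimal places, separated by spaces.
after link 1: o_1 = (-1.5000, 2.5981, 1.0000)
after link 2: o_2 = (-5.8301, 0.0981, -3.0000)
after link 3: o_3 = (-4.8301, -1.6340, -5.0000)
after link 4: o_4 = (-9.5933, -1.3840, -3.5000)
after link 5: o_5 = (-11.6804, -0.5974, -3.6589)
after link 6: o_6 = (-12.9051, -1.3045, -3.6589)

-12.905 -1.305 -3.659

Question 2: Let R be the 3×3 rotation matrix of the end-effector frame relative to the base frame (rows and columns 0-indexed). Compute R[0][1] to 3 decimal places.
-0.250

End-effector y-axis (col 1 of R) = (-0.2500,0.4330,-0.8660)
R[0][1] = -0.2500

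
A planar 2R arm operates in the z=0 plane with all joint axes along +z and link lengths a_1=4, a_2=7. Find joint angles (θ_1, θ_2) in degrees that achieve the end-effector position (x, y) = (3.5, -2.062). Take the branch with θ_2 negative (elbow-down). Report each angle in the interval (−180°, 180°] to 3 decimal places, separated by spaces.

90.004 -150.002

cos θ_2 = (16.5018−4²−7²)/(2·4·7) = -0.8660; θ_2 = -150.0015° (elbow-down)
β = atan2(-2.0620,3.5000) = -30.5042°; ψ = atan2(-3.4998,-2.0623) = -120.5086°
θ_1 = β − ψ = 90.0044°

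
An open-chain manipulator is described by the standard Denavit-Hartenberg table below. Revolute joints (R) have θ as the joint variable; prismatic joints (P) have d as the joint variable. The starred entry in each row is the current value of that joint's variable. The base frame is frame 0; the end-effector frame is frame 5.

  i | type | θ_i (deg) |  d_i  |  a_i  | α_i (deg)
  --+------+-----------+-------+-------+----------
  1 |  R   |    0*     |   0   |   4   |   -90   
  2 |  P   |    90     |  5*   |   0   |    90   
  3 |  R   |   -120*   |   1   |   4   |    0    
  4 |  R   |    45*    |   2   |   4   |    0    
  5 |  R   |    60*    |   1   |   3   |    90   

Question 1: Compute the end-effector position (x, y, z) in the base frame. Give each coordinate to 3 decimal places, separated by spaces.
after link 1: o_1 = (4.0000, 0.0000, 0.0000)
after link 2: o_2 = (4.0000, 5.0000, 0.0000)
after link 3: o_3 = (5.0000, 1.5359, 2.0000)
after link 4: o_4 = (7.0000, -2.3278, 0.9647)
after link 5: o_5 = (8.0000, -3.1043, -1.9331)

8.000 -3.104 -1.933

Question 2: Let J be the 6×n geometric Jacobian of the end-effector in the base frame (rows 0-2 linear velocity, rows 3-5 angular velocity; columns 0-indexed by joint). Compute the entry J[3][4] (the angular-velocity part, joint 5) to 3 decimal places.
axis z_4 = (1.0000,0.0000,0.0000); lever o_n−o_4 = (1.0000,-0.7765,-2.8978)
cross product → J_v[:, 4] = (-0.0000,2.8978,-0.7765)
J_ω[:, 4] = z_4
entry J[3][4] = 1.0000

1.000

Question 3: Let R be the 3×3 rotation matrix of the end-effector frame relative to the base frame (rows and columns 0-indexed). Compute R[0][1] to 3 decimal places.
End-effector y-axis (col 1 of R) = (1.0000,0.0000,0.0000)
R[0][1] = 1.0000

1.000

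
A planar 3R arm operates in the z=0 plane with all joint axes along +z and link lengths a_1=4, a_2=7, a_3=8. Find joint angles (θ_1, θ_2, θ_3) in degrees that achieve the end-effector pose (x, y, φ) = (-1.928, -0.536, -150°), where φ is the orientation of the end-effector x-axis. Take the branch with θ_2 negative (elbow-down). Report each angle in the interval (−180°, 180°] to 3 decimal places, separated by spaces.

119.997 -119.998 -149.998

wrist centre = target − a_3·(cos φ, sin φ) = (5.0002, 3.4640)
cos θ_2 = (37.0013−4²−7²)/(2·4·7) = -0.5000; θ_2 = -119.9984° (elbow-down)
β = atan2(3.4640,5.0002) = 34.7131°; ψ = atan2(-6.0623,0.5002) = -85.2835°
θ_1 = β − ψ = 119.9966°
θ_3 = φ − θ_1 − θ_2 = -149.9982° (wrapped to (-180°,180°])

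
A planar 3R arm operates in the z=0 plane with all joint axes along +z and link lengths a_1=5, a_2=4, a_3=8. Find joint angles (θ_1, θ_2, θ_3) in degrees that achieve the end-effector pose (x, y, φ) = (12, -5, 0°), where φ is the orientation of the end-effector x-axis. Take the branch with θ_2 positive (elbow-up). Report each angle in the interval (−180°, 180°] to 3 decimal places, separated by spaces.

-90.000 90.000 0.000

wrist centre = target − a_3·(cos φ, sin φ) = (4.0000, -5.0000)
cos θ_2 = (41.0000−5²−4²)/(2·5·4) = 0.0000; θ_2 = 90.0000° (elbow-up)
β = atan2(-5.0000,4.0000) = -51.3402°; ψ = atan2(4.0000,5.0000) = 38.6598°
θ_1 = β − ψ = -90.0000°
θ_3 = φ − θ_1 − θ_2 = 0.0000° (wrapped to (-180°,180°])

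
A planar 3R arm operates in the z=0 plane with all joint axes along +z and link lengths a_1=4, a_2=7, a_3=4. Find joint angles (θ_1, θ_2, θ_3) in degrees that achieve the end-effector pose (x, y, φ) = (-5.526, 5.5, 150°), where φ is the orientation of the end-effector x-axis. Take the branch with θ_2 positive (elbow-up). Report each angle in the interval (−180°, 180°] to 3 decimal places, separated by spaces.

-0.007 150.002 0.005

wrist centre = target − a_3·(cos φ, sin φ) = (-2.0619, 3.5000)
cos θ_2 = (16.5014−4²−7²)/(2·4·7) = -0.8660; θ_2 = 150.0024° (elbow-up)
β = atan2(3.5000,-2.0619) = 120.5029°; ψ = atan2(3.4998,-2.0623) = 120.5099°
θ_1 = β − ψ = -0.0069°
θ_3 = φ − θ_1 − θ_2 = 0.0046° (wrapped to (-180°,180°])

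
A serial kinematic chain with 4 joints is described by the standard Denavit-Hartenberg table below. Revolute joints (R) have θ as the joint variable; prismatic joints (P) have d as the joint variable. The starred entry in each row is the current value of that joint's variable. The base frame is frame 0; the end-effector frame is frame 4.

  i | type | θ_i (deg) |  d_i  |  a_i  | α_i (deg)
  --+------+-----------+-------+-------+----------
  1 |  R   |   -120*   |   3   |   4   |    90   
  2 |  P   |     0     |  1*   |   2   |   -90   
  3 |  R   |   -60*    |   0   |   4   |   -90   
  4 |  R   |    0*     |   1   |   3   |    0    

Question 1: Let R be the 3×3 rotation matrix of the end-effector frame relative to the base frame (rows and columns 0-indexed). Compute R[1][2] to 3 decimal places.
-1.000

End-effector z-axis (col 2 of R) = (0.0000,-1.0000,0.0000)
R[1][2] = -1.0000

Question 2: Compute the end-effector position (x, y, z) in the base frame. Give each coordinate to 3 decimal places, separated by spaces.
-10.866 -5.696 3.000

after link 1: o_1 = (-2.0000, -3.4641, 3.0000)
after link 2: o_2 = (-3.8660, -4.6962, 3.0000)
after link 3: o_3 = (-7.8660, -4.6962, 3.0000)
after link 4: o_4 = (-10.8660, -5.6962, 3.0000)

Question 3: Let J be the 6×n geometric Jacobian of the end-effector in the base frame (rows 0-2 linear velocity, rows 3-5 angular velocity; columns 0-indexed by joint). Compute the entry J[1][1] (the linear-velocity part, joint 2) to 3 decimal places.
prismatic axis z_1 = (-0.8660,0.5000,0.0000)
J_v[:, 1] = z_1; J_ω[:, 1] = (0,0,0)
entry J[1][1] = 0.5000

0.500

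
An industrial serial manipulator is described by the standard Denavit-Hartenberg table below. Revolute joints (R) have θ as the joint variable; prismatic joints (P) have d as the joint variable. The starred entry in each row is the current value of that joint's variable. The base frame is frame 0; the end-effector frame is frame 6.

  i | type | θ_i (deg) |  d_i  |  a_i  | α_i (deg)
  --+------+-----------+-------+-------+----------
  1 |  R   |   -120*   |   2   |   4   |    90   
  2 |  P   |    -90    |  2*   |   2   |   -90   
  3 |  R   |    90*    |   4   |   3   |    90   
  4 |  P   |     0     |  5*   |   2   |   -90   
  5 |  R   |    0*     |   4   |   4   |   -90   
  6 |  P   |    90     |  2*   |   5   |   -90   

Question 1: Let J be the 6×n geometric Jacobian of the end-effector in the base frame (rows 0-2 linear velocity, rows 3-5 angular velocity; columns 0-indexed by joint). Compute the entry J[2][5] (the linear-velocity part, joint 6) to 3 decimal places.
1.000

prismatic axis z_5 = (0.0000,-0.0000,1.0000)
J_v[:, 5] = z_5; J_ω[:, 5] = (0,0,0)
entry J[2][5] = 1.0000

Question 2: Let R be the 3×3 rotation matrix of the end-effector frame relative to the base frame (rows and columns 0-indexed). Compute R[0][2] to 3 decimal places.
End-effector z-axis (col 2 of R) = (-0.8660,0.5000,0.0000)
R[0][2] = -0.8660

-0.866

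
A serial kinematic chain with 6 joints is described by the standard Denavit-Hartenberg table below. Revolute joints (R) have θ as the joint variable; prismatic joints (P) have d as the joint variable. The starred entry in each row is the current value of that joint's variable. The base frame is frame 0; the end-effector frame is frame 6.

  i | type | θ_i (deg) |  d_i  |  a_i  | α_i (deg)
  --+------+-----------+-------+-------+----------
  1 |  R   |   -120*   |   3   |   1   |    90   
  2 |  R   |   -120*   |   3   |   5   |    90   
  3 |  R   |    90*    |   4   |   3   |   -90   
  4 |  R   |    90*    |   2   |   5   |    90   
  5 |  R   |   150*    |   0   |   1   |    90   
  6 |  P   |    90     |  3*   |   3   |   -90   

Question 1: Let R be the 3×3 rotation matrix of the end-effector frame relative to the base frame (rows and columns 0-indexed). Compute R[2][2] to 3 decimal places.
-0.866

End-effector z-axis (col 2 of R) = (-0.2500,-0.4330,-0.8660)
R[2][2] = -0.8660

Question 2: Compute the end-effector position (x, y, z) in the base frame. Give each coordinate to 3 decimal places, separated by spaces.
after link 1: o_1 = (-0.5000, -0.8660, 3.0000)
after link 2: o_2 = (-1.8481, 2.7990, -1.3301)
after link 3: o_3 = (-2.7141, 7.2990, 0.6699)
after link 4: o_4 = (-5.3792, 2.6830, -0.0981)
after link 5: o_5 = (-5.1292, 3.1160, 0.7679)
after link 6: o_6 = (-9.0263, 2.3660, 2.2679)

-9.026 2.366 2.268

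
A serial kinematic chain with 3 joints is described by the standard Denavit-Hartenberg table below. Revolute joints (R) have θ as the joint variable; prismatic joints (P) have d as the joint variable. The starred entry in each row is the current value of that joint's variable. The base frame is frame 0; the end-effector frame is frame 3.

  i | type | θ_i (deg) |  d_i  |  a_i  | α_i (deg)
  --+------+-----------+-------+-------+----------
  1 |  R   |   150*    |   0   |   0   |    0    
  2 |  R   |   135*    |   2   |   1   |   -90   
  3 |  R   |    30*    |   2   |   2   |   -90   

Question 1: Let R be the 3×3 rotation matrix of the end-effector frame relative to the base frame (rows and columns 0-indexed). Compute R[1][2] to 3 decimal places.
0.483

End-effector z-axis (col 2 of R) = (-0.1294,0.4830,-0.8660)
R[1][2] = 0.4830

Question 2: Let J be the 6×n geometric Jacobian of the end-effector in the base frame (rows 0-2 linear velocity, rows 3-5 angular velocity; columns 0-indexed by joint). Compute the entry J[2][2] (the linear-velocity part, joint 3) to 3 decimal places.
-1.732

axis z_2 = (0.9659,0.2588,0.0000); lever o_n−o_2 = (2.3801,-1.1554,-1.0000)
cross product → J_v[:, 2] = (-0.2588,0.9659,-1.7321)
J_ω[:, 2] = z_2
entry J[2][2] = -1.7321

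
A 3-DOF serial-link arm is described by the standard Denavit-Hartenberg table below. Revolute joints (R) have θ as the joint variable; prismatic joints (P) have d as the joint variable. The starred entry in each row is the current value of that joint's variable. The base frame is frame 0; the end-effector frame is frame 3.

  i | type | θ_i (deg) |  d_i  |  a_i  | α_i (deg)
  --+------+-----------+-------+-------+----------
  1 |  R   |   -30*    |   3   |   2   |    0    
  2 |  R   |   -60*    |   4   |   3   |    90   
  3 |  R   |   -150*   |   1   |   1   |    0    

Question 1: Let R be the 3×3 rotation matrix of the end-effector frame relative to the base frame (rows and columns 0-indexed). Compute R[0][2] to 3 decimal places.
-1.000

End-effector z-axis (col 2 of R) = (-1.0000,-0.0000,0.0000)
R[0][2] = -1.0000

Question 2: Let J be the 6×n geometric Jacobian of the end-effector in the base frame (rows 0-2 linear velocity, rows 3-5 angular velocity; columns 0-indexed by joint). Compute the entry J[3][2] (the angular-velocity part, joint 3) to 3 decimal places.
-1.000

axis z_2 = (-1.0000,-0.0000,0.0000); lever o_n−o_2 = (-1.0000,0.8660,-0.5000)
cross product → J_v[:, 2] = (0.0000,-0.5000,-0.8660)
J_ω[:, 2] = z_2
entry J[3][2] = -1.0000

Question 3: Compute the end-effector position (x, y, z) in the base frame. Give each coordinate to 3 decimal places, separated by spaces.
0.732 -3.134 6.500

after link 1: o_1 = (1.7321, -1.0000, 3.0000)
after link 2: o_2 = (1.7321, -4.0000, 7.0000)
after link 3: o_3 = (0.7321, -3.1340, 6.5000)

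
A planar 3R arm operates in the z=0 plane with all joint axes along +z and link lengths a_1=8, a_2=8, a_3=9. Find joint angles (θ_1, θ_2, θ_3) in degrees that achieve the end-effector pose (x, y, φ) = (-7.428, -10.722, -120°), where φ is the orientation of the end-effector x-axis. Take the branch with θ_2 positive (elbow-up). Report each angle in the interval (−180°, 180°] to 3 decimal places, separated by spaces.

149.996 150.003 -59.999

wrist centre = target − a_3·(cos φ, sin φ) = (-2.9280, -2.9278)
cos θ_2 = (17.1450−8²−8²)/(2·8·8) = -0.8661; θ_2 = 150.0033° (elbow-up)
β = atan2(-2.9278,-2.9280) = -135.0022°; ψ = atan2(3.9996,1.0716) = 75.0017°
θ_1 = β − ψ = -210.0039°
θ_3 = φ − θ_1 − θ_2 = -59.9994° (wrapped to (-180°,180°])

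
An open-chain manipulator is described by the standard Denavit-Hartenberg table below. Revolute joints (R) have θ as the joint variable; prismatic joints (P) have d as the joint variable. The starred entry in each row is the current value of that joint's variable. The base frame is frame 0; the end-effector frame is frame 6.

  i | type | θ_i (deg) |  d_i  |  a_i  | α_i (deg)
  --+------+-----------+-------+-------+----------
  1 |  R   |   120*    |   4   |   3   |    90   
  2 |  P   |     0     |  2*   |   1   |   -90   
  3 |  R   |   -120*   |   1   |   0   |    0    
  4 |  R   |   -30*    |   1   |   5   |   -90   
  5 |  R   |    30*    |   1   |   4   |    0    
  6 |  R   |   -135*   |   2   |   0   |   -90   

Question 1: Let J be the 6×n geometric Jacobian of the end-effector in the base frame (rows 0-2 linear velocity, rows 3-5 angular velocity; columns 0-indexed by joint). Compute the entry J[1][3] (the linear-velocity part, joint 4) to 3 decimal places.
axis z_3 = (0.0000,0.0000,1.0000); lever o_n−o_3 = (8.8301,-1.6340,-1.0000)
cross product → J_v[:, 3] = (1.6340,8.8301,-0.0000)
J_ω[:, 3] = z_3
entry J[1][3] = 8.8301

8.830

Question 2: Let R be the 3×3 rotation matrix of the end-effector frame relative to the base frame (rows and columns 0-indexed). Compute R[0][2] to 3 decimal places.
End-effector z-axis (col 2 of R) = (0.8365,-0.4830,0.2588)
R[0][2] = 0.8365

0.837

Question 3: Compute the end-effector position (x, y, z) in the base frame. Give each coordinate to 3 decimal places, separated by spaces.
after link 1: o_1 = (-1.5000, 2.5981, 4.0000)
after link 2: o_2 = (-0.2679, 4.4641, 4.0000)
after link 3: o_3 = (-0.2679, 4.4641, 5.0000)
after link 4: o_4 = (4.0622, 1.9641, 6.0000)
after link 5: o_5 = (7.5622, 1.0981, 4.0000)
after link 6: o_6 = (8.5622, 2.8301, 4.0000)

8.562 2.830 4.000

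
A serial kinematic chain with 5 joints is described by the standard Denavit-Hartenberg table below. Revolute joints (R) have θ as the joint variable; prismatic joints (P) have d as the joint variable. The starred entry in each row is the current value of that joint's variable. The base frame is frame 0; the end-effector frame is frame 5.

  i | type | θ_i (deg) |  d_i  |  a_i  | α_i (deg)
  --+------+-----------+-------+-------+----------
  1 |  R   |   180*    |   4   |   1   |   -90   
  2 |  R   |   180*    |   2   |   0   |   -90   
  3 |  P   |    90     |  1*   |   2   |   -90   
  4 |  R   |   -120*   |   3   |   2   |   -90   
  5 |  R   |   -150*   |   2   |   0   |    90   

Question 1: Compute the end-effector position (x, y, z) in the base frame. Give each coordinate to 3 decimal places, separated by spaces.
-4.000 0.732 7.732

after link 1: o_1 = (-1.0000, 0.0000, 4.0000)
after link 2: o_2 = (-1.0000, -2.0000, 4.0000)
after link 3: o_3 = (-1.0000, 0.0000, 5.0000)
after link 4: o_4 = (-4.0000, -1.0000, 6.7321)
after link 5: o_5 = (-4.0000, 0.7321, 7.7321)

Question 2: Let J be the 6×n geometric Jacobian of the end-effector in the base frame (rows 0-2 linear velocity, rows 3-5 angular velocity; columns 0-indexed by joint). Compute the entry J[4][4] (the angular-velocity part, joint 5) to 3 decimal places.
0.866

axis z_4 = (0.0000,0.8660,0.5000); lever o_n−o_4 = (0.0000,1.7321,1.0000)
cross product → J_v[:, 4] = (-0.0000,0.0000,-0.0000)
J_ω[:, 4] = z_4
entry J[4][4] = 0.8660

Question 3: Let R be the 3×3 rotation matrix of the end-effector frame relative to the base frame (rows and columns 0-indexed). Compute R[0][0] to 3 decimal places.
-0.500

End-effector x-axis (col 0 of R) = (-0.5000,0.4330,-0.7500)
R[0][0] = -0.5000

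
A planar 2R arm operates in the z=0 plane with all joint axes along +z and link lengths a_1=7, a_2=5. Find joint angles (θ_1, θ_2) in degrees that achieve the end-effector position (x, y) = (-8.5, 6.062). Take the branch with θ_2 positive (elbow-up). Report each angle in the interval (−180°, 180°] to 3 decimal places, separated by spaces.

cos θ_2 = (108.9978−7²−5²)/(2·7·5) = 0.5000; θ_2 = 60.0020° (elbow-up)
β = atan2(6.0620,-8.5000) = 144.5044°; ψ = atan2(4.3302,9.4998) = 24.5044°
θ_1 = β − ψ = 120.0000°

120.000 60.002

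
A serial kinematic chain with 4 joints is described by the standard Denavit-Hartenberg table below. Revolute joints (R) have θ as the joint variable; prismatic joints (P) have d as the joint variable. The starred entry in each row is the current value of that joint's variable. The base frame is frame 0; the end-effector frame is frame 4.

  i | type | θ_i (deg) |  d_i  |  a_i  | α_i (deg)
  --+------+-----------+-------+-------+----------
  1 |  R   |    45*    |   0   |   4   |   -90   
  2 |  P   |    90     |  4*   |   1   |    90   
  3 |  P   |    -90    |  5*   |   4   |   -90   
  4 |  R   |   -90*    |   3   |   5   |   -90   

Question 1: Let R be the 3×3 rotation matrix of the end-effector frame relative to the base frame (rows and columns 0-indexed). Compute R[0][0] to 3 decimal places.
0.707

End-effector x-axis (col 0 of R) = (0.7071,0.7071,0.0000)
R[0][0] = 0.7071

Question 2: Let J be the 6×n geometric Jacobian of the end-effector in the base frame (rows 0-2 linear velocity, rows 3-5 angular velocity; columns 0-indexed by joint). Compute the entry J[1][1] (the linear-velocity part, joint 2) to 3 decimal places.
prismatic axis z_1 = (-0.7071,0.7071,0.0000)
J_v[:, 1] = z_1; J_ω[:, 1] = (0,0,0)
entry J[1][1] = 0.7071

0.707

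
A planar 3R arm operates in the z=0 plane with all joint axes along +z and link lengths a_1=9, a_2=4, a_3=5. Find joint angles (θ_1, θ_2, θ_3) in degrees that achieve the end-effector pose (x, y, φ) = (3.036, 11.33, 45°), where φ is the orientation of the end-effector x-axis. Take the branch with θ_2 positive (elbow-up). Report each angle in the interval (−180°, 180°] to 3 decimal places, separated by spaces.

67.337 119.997 -142.334

wrist centre = target − a_3·(cos φ, sin φ) = (-0.4995, 7.7945)
cos θ_2 = (61.0032−9²−4²)/(2·9·4) = -0.5000; θ_2 = 119.9970° (elbow-up)
β = atan2(7.7945,-0.4995) = 93.6670°; ψ = atan2(3.4642,7.0002) = 26.3296°
θ_1 = β − ψ = 67.3374°
θ_3 = φ − θ_1 − θ_2 = -142.3344° (wrapped to (-180°,180°])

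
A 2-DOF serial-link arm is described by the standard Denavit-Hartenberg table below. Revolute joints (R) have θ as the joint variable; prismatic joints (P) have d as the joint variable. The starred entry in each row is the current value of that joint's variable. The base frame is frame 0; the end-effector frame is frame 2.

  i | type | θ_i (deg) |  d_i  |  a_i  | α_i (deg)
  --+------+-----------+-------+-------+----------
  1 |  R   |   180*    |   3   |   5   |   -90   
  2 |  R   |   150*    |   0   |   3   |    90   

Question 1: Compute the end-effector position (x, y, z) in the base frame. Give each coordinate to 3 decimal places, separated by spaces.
after link 1: o_1 = (-5.0000, 0.0000, 3.0000)
after link 2: o_2 = (-2.4019, 0.0000, 1.5000)

-2.402 0.000 1.500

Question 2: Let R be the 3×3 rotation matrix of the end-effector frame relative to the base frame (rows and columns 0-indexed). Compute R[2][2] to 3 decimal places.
-0.866

End-effector z-axis (col 2 of R) = (-0.5000,-0.0000,-0.8660)
R[2][2] = -0.8660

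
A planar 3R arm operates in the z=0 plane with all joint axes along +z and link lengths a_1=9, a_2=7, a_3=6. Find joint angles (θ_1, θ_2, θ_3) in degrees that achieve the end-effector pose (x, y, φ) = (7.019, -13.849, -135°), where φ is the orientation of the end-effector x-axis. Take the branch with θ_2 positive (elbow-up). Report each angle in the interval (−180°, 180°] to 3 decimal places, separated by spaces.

-59.998 44.993 -119.995

wrist centre = target − a_3·(cos φ, sin φ) = (11.2616, -9.6064)
cos θ_2 = (219.1067−9²−7²)/(2·9·7) = 0.7072; θ_2 = 44.9928° (elbow-up)
β = atan2(-9.6064,11.2616) = -40.4647°; ψ = atan2(4.9491,13.9504) = 19.5330°
θ_1 = β − ψ = -59.9977°
θ_3 = φ − θ_1 − θ_2 = -119.9951° (wrapped to (-180°,180°])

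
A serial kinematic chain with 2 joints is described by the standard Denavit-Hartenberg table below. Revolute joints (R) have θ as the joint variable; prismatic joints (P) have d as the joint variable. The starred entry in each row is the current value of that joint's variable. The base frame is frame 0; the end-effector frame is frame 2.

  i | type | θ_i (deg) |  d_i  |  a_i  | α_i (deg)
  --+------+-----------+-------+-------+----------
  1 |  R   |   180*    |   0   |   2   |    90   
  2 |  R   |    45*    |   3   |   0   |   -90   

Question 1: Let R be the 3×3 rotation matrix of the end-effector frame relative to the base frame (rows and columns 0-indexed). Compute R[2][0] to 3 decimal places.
0.707

End-effector x-axis (col 0 of R) = (-0.7071,0.0000,0.7071)
R[2][0] = 0.7071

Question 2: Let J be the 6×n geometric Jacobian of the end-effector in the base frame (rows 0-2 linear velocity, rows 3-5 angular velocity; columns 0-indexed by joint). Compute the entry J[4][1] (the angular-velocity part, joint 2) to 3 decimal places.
axis z_1 = (0.0000,1.0000,0.0000); lever o_n−o_1 = (0.0000,3.0000,0.0000)
cross product → J_v[:, 1] = (0.0000,0.0000,-0.0000)
J_ω[:, 1] = z_1
entry J[4][1] = 1.0000

1.000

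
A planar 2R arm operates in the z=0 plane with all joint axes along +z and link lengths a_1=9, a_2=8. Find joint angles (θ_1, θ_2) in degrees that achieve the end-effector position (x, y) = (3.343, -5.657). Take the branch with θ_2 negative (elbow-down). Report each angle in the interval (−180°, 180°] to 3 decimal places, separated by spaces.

-0.002 -135.000

cos θ_2 = (43.1773−9²−8²)/(2·9·8) = -0.7071; θ_2 = -134.9996° (elbow-down)
β = atan2(-5.6570,3.3430) = -59.4191°; ψ = atan2(-5.6569,3.3432) = -59.4172°
θ_1 = β − ψ = -0.0019°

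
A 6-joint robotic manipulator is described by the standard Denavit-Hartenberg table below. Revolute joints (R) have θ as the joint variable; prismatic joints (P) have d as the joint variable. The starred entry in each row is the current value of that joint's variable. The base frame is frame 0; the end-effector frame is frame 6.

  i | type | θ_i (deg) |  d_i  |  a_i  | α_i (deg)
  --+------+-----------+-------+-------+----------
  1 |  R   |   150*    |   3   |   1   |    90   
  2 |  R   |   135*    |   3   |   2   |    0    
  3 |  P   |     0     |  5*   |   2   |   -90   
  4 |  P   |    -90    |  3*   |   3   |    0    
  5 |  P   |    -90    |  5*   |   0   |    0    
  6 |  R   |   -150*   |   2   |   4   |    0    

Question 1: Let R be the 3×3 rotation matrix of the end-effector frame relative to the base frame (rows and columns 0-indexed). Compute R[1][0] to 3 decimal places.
End-effector x-axis (col 0 of R) = (0.2803,-0.7392,0.6124)
R[1][0] = -0.7392

-0.739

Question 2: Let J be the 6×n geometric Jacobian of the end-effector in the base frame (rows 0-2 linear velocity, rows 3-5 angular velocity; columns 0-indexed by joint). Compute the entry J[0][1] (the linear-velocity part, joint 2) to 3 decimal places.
axis z_1 = (0.5000,0.8660,0.0000); lever o_n−o_1 = (15.1945,1.6197,-1.7932)
cross product → J_v[:, 1] = (-1.5529,0.8966,-12.3490)
J_ω[:, 1] = z_1
entry J[0][1] = -1.5529

-1.553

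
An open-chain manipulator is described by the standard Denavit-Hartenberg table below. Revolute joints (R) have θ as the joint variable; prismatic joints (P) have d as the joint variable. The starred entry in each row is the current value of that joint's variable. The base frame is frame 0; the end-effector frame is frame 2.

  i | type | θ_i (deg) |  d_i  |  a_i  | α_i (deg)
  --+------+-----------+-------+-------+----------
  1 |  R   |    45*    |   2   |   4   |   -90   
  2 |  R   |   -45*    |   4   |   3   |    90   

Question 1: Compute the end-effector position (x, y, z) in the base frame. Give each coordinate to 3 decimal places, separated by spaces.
after link 1: o_1 = (2.8284, 2.8284, 2.0000)
after link 2: o_2 = (1.5000, 7.1569, 4.1213)

1.500 7.157 4.121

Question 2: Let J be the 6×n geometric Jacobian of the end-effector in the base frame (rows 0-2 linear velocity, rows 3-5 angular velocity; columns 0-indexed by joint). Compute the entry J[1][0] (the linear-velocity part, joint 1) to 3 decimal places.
1.500

axis z_0 = ẑ; lever o_n−o_0 = (1.5000,7.1569,4.1213)
cross product → J_v[:, 0] = (-7.1569,1.5000,0.0000)
J_ω[:, 0] = z_0
entry J[1][0] = 1.5000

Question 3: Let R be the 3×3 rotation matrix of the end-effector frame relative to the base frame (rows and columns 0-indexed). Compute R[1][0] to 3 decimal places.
End-effector x-axis (col 0 of R) = (0.5000,0.5000,0.7071)
R[1][0] = 0.5000

0.500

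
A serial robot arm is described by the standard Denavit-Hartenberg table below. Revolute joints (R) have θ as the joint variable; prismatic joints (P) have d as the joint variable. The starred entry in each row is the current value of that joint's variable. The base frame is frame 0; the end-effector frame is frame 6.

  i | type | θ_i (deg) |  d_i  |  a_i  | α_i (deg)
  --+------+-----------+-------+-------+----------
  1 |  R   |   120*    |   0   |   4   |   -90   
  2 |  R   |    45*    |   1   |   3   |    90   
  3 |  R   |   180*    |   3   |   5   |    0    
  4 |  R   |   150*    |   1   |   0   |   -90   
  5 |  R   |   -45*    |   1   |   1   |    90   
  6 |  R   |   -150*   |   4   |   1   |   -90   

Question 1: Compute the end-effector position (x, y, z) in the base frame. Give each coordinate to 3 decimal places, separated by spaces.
after link 1: o_1 = (-2.0000, 3.4641, 0.0000)
after link 2: o_2 = (-3.9267, 4.8012, -2.1213)
after link 3: o_3 = (-3.2196, 3.5765, 3.5355)
after link 4: o_4 = (-3.5731, 4.1888, 4.2426)
after link 5: o_5 = (-4.6602, 5.0468, 3.9561)
after link 6: o_6 = (-5.4167, 3.7823, 7.8069)

-5.417 3.782 7.807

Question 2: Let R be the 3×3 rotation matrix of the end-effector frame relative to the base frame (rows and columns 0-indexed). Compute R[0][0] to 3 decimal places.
0.602

End-effector x-axis (col 0 of R) = (0.6022,-0.7894,0.1188)
R[0][0] = 0.6022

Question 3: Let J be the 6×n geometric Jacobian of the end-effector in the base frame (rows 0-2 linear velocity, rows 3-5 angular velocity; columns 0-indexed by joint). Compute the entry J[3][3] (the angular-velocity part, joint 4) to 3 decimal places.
axis z_3 = (-0.3536,0.6124,0.7071); lever o_n−o_3 = (-2.1971,0.2058,4.2714)
cross product → J_v[:, 3] = (2.4701,-0.0435,1.2727)
J_ω[:, 3] = z_3
entry J[3][3] = -0.3536

-0.354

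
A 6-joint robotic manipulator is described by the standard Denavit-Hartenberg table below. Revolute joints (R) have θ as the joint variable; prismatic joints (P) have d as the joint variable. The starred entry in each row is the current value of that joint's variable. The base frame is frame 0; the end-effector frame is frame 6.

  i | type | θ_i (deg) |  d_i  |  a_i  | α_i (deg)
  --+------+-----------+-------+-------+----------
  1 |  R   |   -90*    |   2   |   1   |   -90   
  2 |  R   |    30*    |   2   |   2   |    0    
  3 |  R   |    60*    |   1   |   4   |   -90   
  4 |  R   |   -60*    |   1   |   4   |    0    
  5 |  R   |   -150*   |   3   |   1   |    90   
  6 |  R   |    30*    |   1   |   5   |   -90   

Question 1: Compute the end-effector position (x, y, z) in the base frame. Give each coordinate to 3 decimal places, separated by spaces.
2.933 3.768 -0.884

after link 1: o_1 = (0.0000, -1.0000, 2.0000)
after link 2: o_2 = (2.0000, -2.7321, 1.0000)
after link 3: o_3 = (3.0000, -2.7321, -3.0000)
after link 4: o_4 = (6.4641, -1.7321, -5.0000)
after link 5: o_5 = (5.9641, 1.2679, -4.1340)
after link 6: o_6 = (2.9330, 3.7679, -0.8840)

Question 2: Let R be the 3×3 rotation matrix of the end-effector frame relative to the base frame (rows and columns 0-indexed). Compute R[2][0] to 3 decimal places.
End-effector x-axis (col 0 of R) = (-0.4330,0.5000,0.7500)
R[2][0] = 0.7500

0.750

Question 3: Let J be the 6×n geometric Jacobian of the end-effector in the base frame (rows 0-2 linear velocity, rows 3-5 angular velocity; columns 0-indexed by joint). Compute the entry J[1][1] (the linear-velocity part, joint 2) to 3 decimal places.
axis z_1 = (1.0000,0.0000,0.0000); lever o_n−o_1 = (2.9330,4.7679,-2.8840)
cross product → J_v[:, 1] = (-0.0000,2.8840,4.7679)
J_ω[:, 1] = z_1
entry J[1][1] = 2.8840

2.884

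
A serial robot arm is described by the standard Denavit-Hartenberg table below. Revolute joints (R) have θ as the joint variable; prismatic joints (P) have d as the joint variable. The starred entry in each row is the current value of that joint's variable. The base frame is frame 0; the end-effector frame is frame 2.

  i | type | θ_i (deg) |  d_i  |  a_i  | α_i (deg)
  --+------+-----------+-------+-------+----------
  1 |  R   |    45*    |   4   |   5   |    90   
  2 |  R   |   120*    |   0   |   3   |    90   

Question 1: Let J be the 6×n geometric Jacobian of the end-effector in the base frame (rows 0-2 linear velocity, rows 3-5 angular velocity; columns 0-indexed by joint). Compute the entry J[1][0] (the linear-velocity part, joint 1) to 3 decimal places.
2.475

axis z_0 = ẑ; lever o_n−o_0 = (2.4749,2.4749,6.5981)
cross product → J_v[:, 0] = (-2.4749,2.4749,0.0000)
J_ω[:, 0] = z_0
entry J[1][0] = 2.4749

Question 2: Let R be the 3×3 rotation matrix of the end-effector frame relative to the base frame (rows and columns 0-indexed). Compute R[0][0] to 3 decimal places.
-0.354

End-effector x-axis (col 0 of R) = (-0.3536,-0.3536,0.8660)
R[0][0] = -0.3536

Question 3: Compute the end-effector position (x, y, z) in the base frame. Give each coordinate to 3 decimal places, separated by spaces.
after link 1: o_1 = (3.5355, 3.5355, 4.0000)
after link 2: o_2 = (2.4749, 2.4749, 6.5981)

2.475 2.475 6.598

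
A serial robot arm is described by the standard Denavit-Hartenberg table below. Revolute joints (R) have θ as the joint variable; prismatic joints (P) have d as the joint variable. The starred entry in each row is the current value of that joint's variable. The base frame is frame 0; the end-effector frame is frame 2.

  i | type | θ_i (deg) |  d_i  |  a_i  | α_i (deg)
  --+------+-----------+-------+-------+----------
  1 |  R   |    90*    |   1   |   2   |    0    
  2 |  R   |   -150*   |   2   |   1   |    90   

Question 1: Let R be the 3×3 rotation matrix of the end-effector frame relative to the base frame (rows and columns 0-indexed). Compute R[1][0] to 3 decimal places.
-0.866

End-effector x-axis (col 0 of R) = (0.5000,-0.8660,0.0000)
R[1][0] = -0.8660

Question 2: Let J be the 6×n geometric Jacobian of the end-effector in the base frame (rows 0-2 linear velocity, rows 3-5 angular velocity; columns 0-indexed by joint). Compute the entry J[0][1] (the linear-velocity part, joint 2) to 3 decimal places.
axis z_1 = (0.0000,0.0000,1.0000); lever o_n−o_1 = (0.5000,-0.8660,2.0000)
cross product → J_v[:, 1] = (0.8660,0.5000,-0.0000)
J_ω[:, 1] = z_1
entry J[0][1] = 0.8660

0.866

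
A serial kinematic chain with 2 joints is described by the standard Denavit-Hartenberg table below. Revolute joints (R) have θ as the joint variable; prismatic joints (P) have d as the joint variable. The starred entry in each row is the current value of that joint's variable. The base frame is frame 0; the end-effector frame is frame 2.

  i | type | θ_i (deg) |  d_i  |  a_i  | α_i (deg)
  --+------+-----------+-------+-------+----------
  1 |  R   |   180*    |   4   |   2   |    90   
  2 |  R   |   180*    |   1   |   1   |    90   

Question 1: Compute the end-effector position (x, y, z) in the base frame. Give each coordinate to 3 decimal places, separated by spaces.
-1.000 1.000 4.000

after link 1: o_1 = (-2.0000, 0.0000, 4.0000)
after link 2: o_2 = (-1.0000, 1.0000, 4.0000)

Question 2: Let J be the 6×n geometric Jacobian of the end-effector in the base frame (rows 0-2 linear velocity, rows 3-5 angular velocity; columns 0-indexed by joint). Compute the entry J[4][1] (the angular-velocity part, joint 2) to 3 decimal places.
1.000

axis z_1 = (0.0000,1.0000,0.0000); lever o_n−o_1 = (1.0000,1.0000,0.0000)
cross product → J_v[:, 1] = (-0.0000,0.0000,-1.0000)
J_ω[:, 1] = z_1
entry J[4][1] = 1.0000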